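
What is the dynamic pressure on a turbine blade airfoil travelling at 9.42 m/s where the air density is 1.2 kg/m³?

q = ½ρv² = ½ × 1.2 × 9.42² = 53.2 Pa

q = 53.2 Pa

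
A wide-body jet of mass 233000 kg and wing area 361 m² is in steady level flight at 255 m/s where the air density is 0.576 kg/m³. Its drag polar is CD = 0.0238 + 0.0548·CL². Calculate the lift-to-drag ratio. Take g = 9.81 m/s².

L/D = 11.2

Weight W = mg = 233000 × 9.81 = 2.2857×10^6 N; in level flight L = W.
Dynamic pressure q = 0.5 × 0.576 × 255² = 18730 Pa.
CL = W/(q·S) = 2.2857×10^6 / (18730 × 361) = 0.3381.
CD = 0.0238 + 0.0548 × 0.3381² = 0.03006.
L/D = CL/CD = 0.3381 / 0.03006 = 11.2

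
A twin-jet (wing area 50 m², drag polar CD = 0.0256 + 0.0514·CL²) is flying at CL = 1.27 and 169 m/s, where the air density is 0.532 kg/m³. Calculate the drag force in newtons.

D = 41200 N

CD = 0.0256 + 0.0514 × 1.27² = 0.1085
D = ½ρv²S·CD = ½ × 0.532 × 169² × 50 × 0.1085 = 41200 N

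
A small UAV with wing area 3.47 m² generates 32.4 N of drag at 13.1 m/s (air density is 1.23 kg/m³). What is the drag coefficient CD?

CD = 0.0885

From D = ½ρv²S·CD, rearranging gives CD = 2D/(ρv²S).
CD = 2 × 32.4 / (1.23 × 13.1² × 3.47) = 0.0885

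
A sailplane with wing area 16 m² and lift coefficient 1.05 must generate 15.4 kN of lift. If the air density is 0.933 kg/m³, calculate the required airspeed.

L = ½ρv²S·CL ⇒ v = √(2L/(ρ·S·CL))
v = √(2 × 15400 / (0.933 × 16 × 1.05)) = √1965 = 44.3 m/s

v = 44.3 m/s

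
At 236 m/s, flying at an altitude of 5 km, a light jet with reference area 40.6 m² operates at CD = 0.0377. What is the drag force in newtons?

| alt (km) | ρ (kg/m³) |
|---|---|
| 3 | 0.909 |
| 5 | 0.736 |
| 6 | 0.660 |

At 5 km, from the table: ρ = 0.736 kg/m³.
Dynamic pressure q = ½ρv² = ½ × 0.736 × 236² = 20500 Pa.
D = q·S·CD = 20500 × 40.6 × 0.0377 = 31400 N ≈ 31.4 kN

D = 31400 N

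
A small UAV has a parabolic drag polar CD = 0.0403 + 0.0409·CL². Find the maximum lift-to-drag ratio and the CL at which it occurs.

For CD = CD0 + K·CL², (L/D)max occurs at CL* = √(CD0/K) and equals 1/(2√(K·CD0)).
(L/D)max = 1/(2√(0.0409 × 0.0403)) = 1/(2 × 0.0406) = 12.3
CL* = √(0.0403/0.0409) = 0.993

(L/D)max = 12.3, at CL = 0.993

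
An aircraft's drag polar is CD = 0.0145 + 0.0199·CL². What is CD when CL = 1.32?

CD = 0.0145 + 0.0199 × 1.32² = 0.0145 + 0.03467 = 0.0492

CD = 0.0492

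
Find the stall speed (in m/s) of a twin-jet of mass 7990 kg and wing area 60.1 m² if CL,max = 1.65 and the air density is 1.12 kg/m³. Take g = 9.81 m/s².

V_stall = 37.6 m/s

Stall occurs when L = W at CL,max. W = mg = 7990 × 9.81 = 78380 N.
From L = ½ρV²S·CL,max = W: V_stall = √(2W/(ρSCL,max)) = √(2·78380/(1.12·60.1·1.65))
V_stall = √1411 = 37.6 m/s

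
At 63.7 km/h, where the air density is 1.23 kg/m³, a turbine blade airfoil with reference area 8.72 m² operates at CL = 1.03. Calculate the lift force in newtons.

Convert speed: v = 63.7 km/h ÷ 3.6 = 17.69 m/s.
Dynamic pressure q = ½ρv² = ½ × 1.23 × 17.69² = 192.6 Pa.
L = q·S·CL = 192.6 × 8.72 × 1.03 = 1730 N

L = 1730 N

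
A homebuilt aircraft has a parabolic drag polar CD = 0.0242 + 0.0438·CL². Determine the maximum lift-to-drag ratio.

For CD = CD0 + K·CL², (L/D)max occurs at CL* = √(CD0/K) and equals 1/(2√(K·CD0)).
(L/D)max = 1/(2√(0.0438 × 0.0242)) = 1/(2 × 0.03256) = 15.4

(L/D)max = 15.4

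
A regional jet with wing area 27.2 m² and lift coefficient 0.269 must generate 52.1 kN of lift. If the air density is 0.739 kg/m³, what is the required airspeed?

v = 139 m/s

L = ½ρv²S·CL ⇒ v = √(2L/(ρ·S·CL))
v = √(2 × 52100 / (0.739 × 27.2 × 0.269)) = √19270 = 139 m/s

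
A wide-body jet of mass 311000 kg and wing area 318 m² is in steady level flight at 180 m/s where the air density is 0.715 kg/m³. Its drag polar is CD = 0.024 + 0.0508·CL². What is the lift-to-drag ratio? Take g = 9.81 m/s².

L/D = 14.1

Level flight ⇒ L = W = m·g = 311000 × 9.81 = 3.0509×10^6 N.
q = ½ρv² = ½ × 0.715 × 180² = 11580 Pa.
CL = 2W/(ρv²S) = 2×3.0509×10^6/(0.715×180²×318) = 0.8283.
CD = 0.024 + 0.0508 × 0.8283² = 0.05885.
L/D = CL/CD = 0.8283 / 0.05885 = 14.1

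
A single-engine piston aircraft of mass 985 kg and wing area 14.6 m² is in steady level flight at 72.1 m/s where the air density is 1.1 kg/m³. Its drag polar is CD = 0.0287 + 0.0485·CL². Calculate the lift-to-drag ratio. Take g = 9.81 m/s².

L/D = 7.4

In steady level flight, lift balances weight: W = mg = 985 × 9.81 = 9662.9 N.
Dynamic pressure q = 0.5 × 1.1 × 72.1² = 2859 Pa.
CL = W/(q·S) = 9662.9 / (2859 × 14.6) = 0.2315.
CD = 0.0287 + 0.0485 × 0.2315² = 0.0313.
L/D = CL/CD = 0.2315 / 0.0313 = 7.4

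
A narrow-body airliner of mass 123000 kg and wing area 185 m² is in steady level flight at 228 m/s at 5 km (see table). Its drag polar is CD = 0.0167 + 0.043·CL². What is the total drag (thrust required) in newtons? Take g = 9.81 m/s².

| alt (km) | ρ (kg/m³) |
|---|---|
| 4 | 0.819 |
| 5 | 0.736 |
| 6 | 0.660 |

D = 76800 N

At 5 km, from the table: ρ = 0.736 kg/m³.
Level flight ⇒ L = W = m·g = 123000 × 9.81 = 1.2066×10^6 N.
q = ½ρv² = ½ × 0.736 × 228² = 19130 Pa.
CL = W/(q·S) = 1.2066×10^6 / (19130 × 185) = 0.3409.
CD = 0.0167 + 0.043 × 0.3409² = 0.0217.
D = q·S·CD = 19130 × 185 × 0.0217 = 76790 N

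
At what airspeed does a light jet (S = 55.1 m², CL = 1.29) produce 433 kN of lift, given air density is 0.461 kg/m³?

v = 163 m/s

L = ½ρv²S·CL ⇒ v = √(2L/(ρ·S·CL))
v = √(2 × 4.33×10^5 / (0.461 × 55.1 × 1.29)) = √26430 = 163 m/s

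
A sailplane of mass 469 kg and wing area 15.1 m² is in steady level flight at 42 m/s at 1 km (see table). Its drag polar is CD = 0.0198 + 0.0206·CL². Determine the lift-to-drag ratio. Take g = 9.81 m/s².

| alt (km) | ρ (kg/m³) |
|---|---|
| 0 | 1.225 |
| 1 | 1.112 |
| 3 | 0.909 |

L/D = 14.3

At 1 km, from the table: ρ = 1.112 kg/m³.
Weight W = mg = 469 × 9.81 = 4600.9 N; in level flight L = W.
q = ½ρv² = ½ × 1.112 × 42² = 980.8 Pa.
Required CL = L/(qS) = 4600.9/(980.8·15.1) = 0.3107.
CD = 0.0198 + 0.0206 × 0.3107² = 0.02179.
L/D = CL/CD = 0.3107 / 0.02179 = 14.3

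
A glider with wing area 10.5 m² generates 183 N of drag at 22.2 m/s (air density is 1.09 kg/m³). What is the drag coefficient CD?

CD = 0.0649

From D = ½ρv²S·CD, rearranging gives CD = 2D/(ρv²S).
CD = 2 × 183 / (1.09 × 22.2² × 10.5) = 0.0649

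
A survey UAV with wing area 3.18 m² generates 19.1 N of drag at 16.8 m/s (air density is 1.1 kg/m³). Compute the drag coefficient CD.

CD = 0.0387

From D = ½ρv²S·CD, rearranging gives CD = 2D/(ρv²S).
CD = 2 × 19.1 / (1.1 × 16.8² × 3.18) = 0.0387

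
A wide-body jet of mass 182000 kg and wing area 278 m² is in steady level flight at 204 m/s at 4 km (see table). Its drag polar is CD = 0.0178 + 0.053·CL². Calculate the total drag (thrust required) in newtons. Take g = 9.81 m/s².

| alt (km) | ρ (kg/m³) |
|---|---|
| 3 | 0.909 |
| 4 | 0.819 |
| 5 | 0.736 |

At 4 km, from the table: ρ = 0.819 kg/m³.
In steady level flight, lift balances weight: W = mg = 182000 × 9.81 = 1.7854×10^6 N.
Dynamic pressure q = 0.5 × 0.819 × 204² = 17040 Pa.
CL = W/(q·S) = 1.7854×10^6 / (17040 × 278) = 0.3769.
CD = 0.0178 + 0.053 × 0.3769² = 0.02533.
D = q·S·CD = 17040 × 278 × 0.02533 = 1.2×10^5 N

D = 1.2×10^5 N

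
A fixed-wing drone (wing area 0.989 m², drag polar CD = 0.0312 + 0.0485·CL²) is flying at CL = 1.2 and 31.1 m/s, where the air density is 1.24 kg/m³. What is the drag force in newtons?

D = 59.9 N

CD = 0.0312 + 0.0485 × 1.2² = 0.101
D = ½ρv²S·CD = ½ × 1.24 × 31.1² × 0.989 × 0.101 = 59.9 N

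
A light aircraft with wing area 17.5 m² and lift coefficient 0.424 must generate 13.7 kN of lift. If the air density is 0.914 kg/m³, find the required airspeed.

L = ½ρv²S·CL ⇒ v = √(2L/(ρ·S·CL))
v = √(2 × 13700 / (0.914 × 17.5 × 0.424)) = √4040 = 63.6 m/s

v = 63.6 m/s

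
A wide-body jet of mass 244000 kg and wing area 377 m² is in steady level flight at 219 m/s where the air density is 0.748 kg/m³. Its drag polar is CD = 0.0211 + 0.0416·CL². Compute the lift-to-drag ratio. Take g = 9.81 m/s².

Weight W = mg = 244000 × 9.81 = 2.3936×10^6 N; in level flight L = W.
Dynamic pressure q = 0.5 × 0.748 × 219² = 17940 Pa.
Required CL = L/(qS) = 2.3936×10^6/(17940·377) = 0.354.
CD = 0.0211 + 0.0416 × 0.354² = 0.02631.
L/D = CL/CD = 0.354 / 0.02631 = 13.5

L/D = 13.5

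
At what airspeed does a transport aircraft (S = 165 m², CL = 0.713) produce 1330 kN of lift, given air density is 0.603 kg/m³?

L = ½ρv²S·CL ⇒ v = √(2L/(ρ·S·CL))
v = √(2 × 1.33×10^6 / (0.603 × 165 × 0.713)) = √37500 = 194 m/s

v = 194 m/s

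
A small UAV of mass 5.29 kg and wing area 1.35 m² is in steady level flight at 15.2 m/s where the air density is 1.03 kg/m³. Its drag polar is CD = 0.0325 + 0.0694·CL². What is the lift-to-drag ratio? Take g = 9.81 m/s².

In steady level flight, lift balances weight: W = mg = 5.29 × 9.81 = 51.895 N.
q = ½ρv² = ½ × 1.03 × 15.2² = 119 Pa.
Required CL = L/(qS) = 51.895/(119·1.35) = 0.3231.
CD = 0.0325 + 0.0694 × 0.3231² = 0.03974.
L/D = CL/CD = 0.3231 / 0.03974 = 8.13

L/D = 8.13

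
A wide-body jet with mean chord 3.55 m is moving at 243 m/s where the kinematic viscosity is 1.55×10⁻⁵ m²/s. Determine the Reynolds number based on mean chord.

Re = 5.57×10^7

Re = v·c/ν = 243 × 3.55 / (1.55×10⁻⁵) = 5.57×10^7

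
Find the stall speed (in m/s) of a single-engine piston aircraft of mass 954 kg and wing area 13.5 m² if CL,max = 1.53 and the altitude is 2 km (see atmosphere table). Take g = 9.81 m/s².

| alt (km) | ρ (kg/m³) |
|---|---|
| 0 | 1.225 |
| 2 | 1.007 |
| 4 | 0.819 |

At 2 km, from the table: ρ = 1.007 kg/m³.
Weight W = mg = 954 × 9.81 = 9359 N.
From L = ½ρV²S·CL,max = W: V_stall = √(2W/(ρSCL,max)) = √(2·9359/(1.007·13.5·1.53))
V_stall = √899.9 = 30 m/s

V_stall = 30 m/s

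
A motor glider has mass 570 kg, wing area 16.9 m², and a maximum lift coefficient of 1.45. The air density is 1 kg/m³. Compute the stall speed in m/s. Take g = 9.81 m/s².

Weight W = mg = 570 × 9.81 = 5592 N.
From L = ½ρV²S·CL,max = W: V_stall = √(2W/(ρSCL,max)) = √(2·5592/(1·16.9·1.45))
V_stall = √456.4 = 21.4 m/s

V_stall = 21.4 m/s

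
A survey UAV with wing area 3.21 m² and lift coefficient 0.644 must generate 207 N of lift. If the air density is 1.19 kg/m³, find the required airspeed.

L = ½ρv²S·CL ⇒ v = √(2L/(ρ·S·CL))
v = √(2 × 207 / (1.19 × 3.21 × 0.644)) = √168.3 = 13 m/s

v = 13 m/s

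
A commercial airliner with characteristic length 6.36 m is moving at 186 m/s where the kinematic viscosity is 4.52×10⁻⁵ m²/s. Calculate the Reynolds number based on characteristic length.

Re = 2.62×10^7

Re = v·c/ν = 186 × 6.36 / (4.52×10⁻⁵) = 2.62×10^7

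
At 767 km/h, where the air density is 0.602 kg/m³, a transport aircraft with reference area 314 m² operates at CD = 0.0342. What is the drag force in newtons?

Convert speed: v = 767 km/h ÷ 3.6 = 213.1 m/s.
Dynamic pressure q = ½ρv² = ½ × 0.602 × 213.1² = 13660 Pa.
D = q·S·CD = 13660 × 314 × 0.0342 = 1.47×10^5 N ≈ 147 kN

D = 1.47×10^5 N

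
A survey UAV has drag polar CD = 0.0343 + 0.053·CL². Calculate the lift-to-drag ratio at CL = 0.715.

L/D = 11.6

CD = 0.0343 + 0.053 × 0.715² = 0.06139
L/D = CL/CD = 0.715 / 0.06139 = 11.6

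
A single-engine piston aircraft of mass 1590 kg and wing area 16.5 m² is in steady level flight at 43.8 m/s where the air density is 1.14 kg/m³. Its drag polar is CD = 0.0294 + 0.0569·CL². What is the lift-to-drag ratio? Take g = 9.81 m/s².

Level flight ⇒ L = W = m·g = 1590 × 9.81 = 15598 N.
Dynamic pressure q = 0.5 × 1.14 × 43.8² = 1094 Pa.
Required CL = L/(qS) = 15598/(1094·16.5) = 0.8645.
CD = 0.0294 + 0.0569 × 0.8645² = 0.07192.
L/D = CL/CD = 0.8645 / 0.07192 = 12

L/D = 12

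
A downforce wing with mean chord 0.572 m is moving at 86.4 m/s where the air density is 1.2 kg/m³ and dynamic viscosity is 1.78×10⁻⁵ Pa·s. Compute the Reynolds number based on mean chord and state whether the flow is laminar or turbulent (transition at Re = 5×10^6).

Re = ρ·v·c/μ = 1.2 × 86.4 × 0.572 / (1.78×10⁻⁵) = 3.33×10^6
Since 3.33×10^6 < 5×10^6, the flow is laminar.

Re = 3.33×10^6 (laminar)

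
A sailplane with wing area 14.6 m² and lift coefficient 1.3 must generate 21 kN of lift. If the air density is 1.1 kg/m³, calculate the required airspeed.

v = 44.9 m/s

L = ½ρv²S·CL ⇒ v = √(2L/(ρ·S·CL))
v = √(2 × 21000 / (1.1 × 14.6 × 1.3)) = √2012 = 44.9 m/s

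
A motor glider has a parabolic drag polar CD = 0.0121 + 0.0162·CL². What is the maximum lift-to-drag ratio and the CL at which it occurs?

(L/D)max = 35.7, at CL = 0.864

For CD = CD0 + K·CL², (L/D)max occurs at CL* = √(CD0/K) and equals 1/(2√(K·CD0)).
(L/D)max = 1/(2√(0.0162 × 0.0121)) = 1/(2 × 0.014) = 35.7
CL* = √(0.0121/0.0162) = 0.864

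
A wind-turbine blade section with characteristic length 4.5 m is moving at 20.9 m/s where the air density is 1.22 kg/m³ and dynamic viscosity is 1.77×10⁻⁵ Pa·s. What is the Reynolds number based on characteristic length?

Re = ρ·v·c/μ = 1.22 × 20.9 × 4.5 / (1.77×10⁻⁵) = 6.48×10^6

Re = 6.48×10^6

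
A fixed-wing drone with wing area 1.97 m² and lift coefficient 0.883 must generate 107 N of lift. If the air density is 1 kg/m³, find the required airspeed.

L = ½ρv²S·CL ⇒ v = √(2L/(ρ·S·CL))
v = √(2 × 107 / (1 × 1.97 × 0.883)) = √123 = 11.1 m/s

v = 11.1 m/s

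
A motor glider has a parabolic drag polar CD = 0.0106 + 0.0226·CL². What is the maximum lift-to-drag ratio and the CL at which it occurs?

(L/D)max = 32.3, at CL = 0.685

For CD = CD0 + K·CL², (L/D)max occurs at CL* = √(CD0/K) and equals 1/(2√(K·CD0)).
(L/D)max = 1/(2√(0.0226 × 0.0106)) = 1/(2 × 0.01548) = 32.3
CL* = √(0.0106/0.0226) = 0.685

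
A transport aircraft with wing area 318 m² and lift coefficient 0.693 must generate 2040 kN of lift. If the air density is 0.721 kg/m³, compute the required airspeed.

L = ½ρv²S·CL ⇒ v = √(2L/(ρ·S·CL))
v = √(2 × 2.04×10^6 / (0.721 × 318 × 0.693)) = √25680 = 160 m/s

v = 160 m/s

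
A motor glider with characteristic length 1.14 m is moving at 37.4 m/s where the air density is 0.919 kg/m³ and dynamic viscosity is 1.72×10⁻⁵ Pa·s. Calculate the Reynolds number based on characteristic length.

Re = 2.28×10^6

Re = ρ·v·c/μ = 0.919 × 37.4 × 1.14 / (1.72×10⁻⁵) = 2.28×10^6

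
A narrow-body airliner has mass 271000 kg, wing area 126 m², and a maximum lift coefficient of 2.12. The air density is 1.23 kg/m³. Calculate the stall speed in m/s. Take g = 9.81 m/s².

Weight W = mg = 271000 × 9.81 = 2.659×10^6 N.
From L = ½ρV²S·CL,max = W: V_stall = √(2W/(ρSCL,max)) = √(2·2.659×10^6/(1.23·126·2.12))
V_stall = √16180 = 127 m/s

V_stall = 127 m/s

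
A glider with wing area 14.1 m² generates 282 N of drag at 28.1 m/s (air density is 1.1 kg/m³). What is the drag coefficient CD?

CD = 0.0461

From D = ½ρv²S·CD, rearranging gives CD = 2D/(ρv²S).
CD = 2 × 282 / (1.1 × 28.1² × 14.1) = 0.0461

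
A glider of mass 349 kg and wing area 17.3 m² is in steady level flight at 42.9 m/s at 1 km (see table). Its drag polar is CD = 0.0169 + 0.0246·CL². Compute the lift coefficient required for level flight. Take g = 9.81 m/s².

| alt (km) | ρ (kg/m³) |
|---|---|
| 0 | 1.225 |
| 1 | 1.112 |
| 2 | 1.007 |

At 1 km, from the table: ρ = 1.112 kg/m³.
Level flight ⇒ L = W = m·g = 349 × 9.81 = 3423.7 N.
Dynamic pressure q = 0.5 × 1.112 × 42.9² = 1023 Pa.
CL = 2W/(ρv²S) = 2×3423.7/(1.112×42.9²×17.3) = 0.1934.

CL = 0.193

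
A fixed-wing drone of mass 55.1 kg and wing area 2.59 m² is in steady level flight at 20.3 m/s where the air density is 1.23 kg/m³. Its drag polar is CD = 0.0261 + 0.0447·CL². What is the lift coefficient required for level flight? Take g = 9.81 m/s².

Weight W = mg = 55.1 × 9.81 = 540.53 N; in level flight L = W.
Dynamic pressure q = 0.5 × 1.23 × 20.3² = 253.4 Pa.
CL = W/(q·S) = 540.53 / (253.4 × 2.59) = 0.8235.

CL = 0.823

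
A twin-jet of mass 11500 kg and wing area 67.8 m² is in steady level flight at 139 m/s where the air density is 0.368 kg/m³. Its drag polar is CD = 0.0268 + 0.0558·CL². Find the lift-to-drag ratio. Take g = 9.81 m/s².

L/D = 12

Level flight ⇒ L = W = m·g = 11500 × 9.81 = 1.1282×10^5 N.
Dynamic pressure q = 0.5 × 0.368 × 139² = 3555 Pa.
CL = 2W/(ρv²S) = 2×1.1282×10^5/(0.368×139²×67.8) = 0.468.
CD = 0.0268 + 0.0558 × 0.468² = 0.03902.
L/D = CL/CD = 0.468 / 0.03902 = 12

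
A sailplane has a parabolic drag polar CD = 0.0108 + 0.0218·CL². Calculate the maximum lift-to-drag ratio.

(L/D)max = 32.6

For CD = CD0 + K·CL², (L/D)max occurs at CL* = √(CD0/K) and equals 1/(2√(K·CD0)).
(L/D)max = 1/(2√(0.0218 × 0.0108)) = 1/(2 × 0.01534) = 32.6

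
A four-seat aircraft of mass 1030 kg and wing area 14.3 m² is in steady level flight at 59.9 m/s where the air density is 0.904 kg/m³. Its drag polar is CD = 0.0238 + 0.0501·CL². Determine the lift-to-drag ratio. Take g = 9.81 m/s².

In steady level flight, lift balances weight: W = mg = 1030 × 9.81 = 10104 N.
Dynamic pressure q = 0.5 × 0.904 × 59.9² = 1622 Pa.
CL = 2W/(ρv²S) = 2×10104/(0.904×59.9²×14.3) = 0.4357.
CD = 0.0238 + 0.0501 × 0.4357² = 0.03331.
L/D = CL/CD = 0.4357 / 0.03331 = 13.1

L/D = 13.1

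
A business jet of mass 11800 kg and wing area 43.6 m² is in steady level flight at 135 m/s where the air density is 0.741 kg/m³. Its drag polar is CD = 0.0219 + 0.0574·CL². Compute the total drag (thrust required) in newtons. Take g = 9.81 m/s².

Level flight ⇒ L = W = m·g = 11800 × 9.81 = 1.1576×10^5 N.
Dynamic pressure q = 0.5 × 0.741 × 135² = 6752 Pa.
CL = 2W/(ρv²S) = 2×1.1576×10^5/(0.741×135²×43.6) = 0.3932.
CD = 0.0219 + 0.0574 × 0.3932² = 0.03077.
D = q·S·CD = 6752 × 43.6 × 0.03077 = 9060 N

D = 9060 N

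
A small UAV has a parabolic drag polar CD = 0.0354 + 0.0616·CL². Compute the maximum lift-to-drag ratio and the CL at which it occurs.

For CD = CD0 + K·CL², (L/D)max occurs at CL* = √(CD0/K) and equals 1/(2√(K·CD0)).
(L/D)max = 1/(2√(0.0616 × 0.0354)) = 1/(2 × 0.0467) = 10.7
CL* = √(0.0354/0.0616) = 0.758

(L/D)max = 10.7, at CL = 0.758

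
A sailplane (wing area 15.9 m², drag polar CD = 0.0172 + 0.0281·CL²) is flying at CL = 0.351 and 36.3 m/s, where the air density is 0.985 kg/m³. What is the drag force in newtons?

D = 213 N

CD = 0.0172 + 0.0281 × 0.351² = 0.02066
D = ½ρv²S·CD = ½ × 0.985 × 36.3² × 15.9 × 0.02066 = 213 N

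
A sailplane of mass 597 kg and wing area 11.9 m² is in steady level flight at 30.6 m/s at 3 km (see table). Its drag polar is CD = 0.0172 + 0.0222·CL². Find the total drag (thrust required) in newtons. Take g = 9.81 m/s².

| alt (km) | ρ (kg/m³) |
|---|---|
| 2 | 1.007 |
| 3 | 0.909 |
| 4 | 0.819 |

At 3 km, from the table: ρ = 0.909 kg/m³.
In steady level flight, lift balances weight: W = mg = 597 × 9.81 = 5856.6 N.
q = ½ρv² = ½ × 0.909 × 30.6² = 425.6 Pa.
Required CL = L/(qS) = 5856.6/(425.6·11.9) = 1.156.
CD = 0.0172 + 0.0222 × 1.156² = 0.04689.
D = q·S·CD = 425.6 × 11.9 × 0.04689 = 237.5 N

D = 237 N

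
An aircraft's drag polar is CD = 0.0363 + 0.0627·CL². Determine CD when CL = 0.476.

CD = 0.0363 + 0.0627 × 0.476² = 0.0363 + 0.01421 = 0.0505

CD = 0.0505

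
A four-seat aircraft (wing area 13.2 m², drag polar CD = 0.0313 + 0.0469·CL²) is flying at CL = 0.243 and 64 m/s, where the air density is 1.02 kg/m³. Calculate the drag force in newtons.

D = 939 N

CD = 0.0313 + 0.0469 × 0.243² = 0.03407
D = ½ρv²S·CD = ½ × 1.02 × 64² × 13.2 × 0.03407 = 939 N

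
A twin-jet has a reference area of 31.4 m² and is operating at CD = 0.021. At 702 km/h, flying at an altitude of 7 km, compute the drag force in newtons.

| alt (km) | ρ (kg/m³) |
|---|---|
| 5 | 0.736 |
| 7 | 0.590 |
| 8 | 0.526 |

D = 7400 N

At 7 km, from the table: ρ = 0.590 kg/m³.
Convert speed: v = 702 km/h ÷ 3.6 = 195 m/s.
D = ½ρv²S·CD = ½ × 0.59 × 195² × 31.4 × 0.021 = 7400 N ≈ 7.4 kN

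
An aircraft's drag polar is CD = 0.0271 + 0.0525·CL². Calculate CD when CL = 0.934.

CD = 0.0729

CD = 0.0271 + 0.0525 × 0.934² = 0.0271 + 0.0458 = 0.0729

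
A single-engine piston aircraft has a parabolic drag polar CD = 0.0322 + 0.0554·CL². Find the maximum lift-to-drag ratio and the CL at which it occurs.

For CD = CD0 + K·CL², (L/D)max occurs at CL* = √(CD0/K) and equals 1/(2√(K·CD0)).
(L/D)max = 1/(2√(0.0554 × 0.0322)) = 1/(2 × 0.04224) = 11.8
CL* = √(0.0322/0.0554) = 0.762

(L/D)max = 11.8, at CL = 0.762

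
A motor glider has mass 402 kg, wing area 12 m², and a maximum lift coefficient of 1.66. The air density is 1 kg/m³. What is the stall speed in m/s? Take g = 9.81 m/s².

At stall, lift equals weight: L = W = m·g = 402 × 9.81 = 3944 N.
V_stall = √(2W/(ρ·S·CL,max)) = √(2 × 3944 / (1 × 12 × 1.66))
V_stall = √395.9 = 19.9 m/s

V_stall = 19.9 m/s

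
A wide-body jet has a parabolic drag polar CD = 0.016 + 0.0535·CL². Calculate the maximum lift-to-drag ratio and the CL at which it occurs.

For CD = CD0 + K·CL², (L/D)max occurs at CL* = √(CD0/K) and equals 1/(2√(K·CD0)).
(L/D)max = 1/(2√(0.0535 × 0.016)) = 1/(2 × 0.02926) = 17.1
CL* = √(0.016/0.0535) = 0.547

(L/D)max = 17.1, at CL = 0.547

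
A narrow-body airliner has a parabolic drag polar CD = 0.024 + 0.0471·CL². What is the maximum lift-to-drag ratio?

For CD = CD0 + K·CL², (L/D)max occurs at CL* = √(CD0/K) and equals 1/(2√(K·CD0)).
(L/D)max = 1/(2√(0.0471 × 0.024)) = 1/(2 × 0.03362) = 14.9

(L/D)max = 14.9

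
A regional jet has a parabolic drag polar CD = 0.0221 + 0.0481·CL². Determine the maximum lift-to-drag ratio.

(L/D)max = 15.3

For CD = CD0 + K·CL², (L/D)max occurs at CL* = √(CD0/K) and equals 1/(2√(K·CD0)).
(L/D)max = 1/(2√(0.0481 × 0.0221)) = 1/(2 × 0.0326) = 15.3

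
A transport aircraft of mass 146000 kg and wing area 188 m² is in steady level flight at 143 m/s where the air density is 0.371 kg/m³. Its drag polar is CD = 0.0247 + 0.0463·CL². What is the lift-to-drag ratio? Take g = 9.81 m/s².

Level flight ⇒ L = W = m·g = 146000 × 9.81 = 1.4323×10^6 N.
q = ½ρv² = ½ × 0.371 × 143² = 3793 Pa.
CL = W/(q·S) = 1.4323×10^6 / (3793 × 188) = 2.008.
CD = 0.0247 + 0.0463 × 2.008² = 0.2115.
L/D = CL/CD = 2.008 / 0.2115 = 9.5

L/D = 9.5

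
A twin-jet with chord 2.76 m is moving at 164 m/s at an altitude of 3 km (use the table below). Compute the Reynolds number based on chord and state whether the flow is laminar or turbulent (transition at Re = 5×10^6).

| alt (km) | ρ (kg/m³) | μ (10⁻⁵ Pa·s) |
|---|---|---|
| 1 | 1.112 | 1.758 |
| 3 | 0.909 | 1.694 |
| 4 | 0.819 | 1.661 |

Re = 2.43×10^7 (turbulent)

At 3 km, from the table: ρ = 0.909 kg/m³, μ = 1.694×10⁻⁵ Pa·s.
Re = ρ·v·c/μ = 0.909 × 164 × 2.76 / (1.694×10⁻⁵) = 2.43×10^7
Since 2.43×10^7 > 5×10^6, the flow is turbulent.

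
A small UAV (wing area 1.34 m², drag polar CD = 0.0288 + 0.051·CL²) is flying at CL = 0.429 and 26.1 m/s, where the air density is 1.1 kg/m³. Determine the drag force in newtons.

CD = 0.0288 + 0.051 × 0.429² = 0.03819
D = ½ρv²S·CD = ½ × 1.1 × 26.1² × 1.34 × 0.03819 = 19.2 N

D = 19.2 N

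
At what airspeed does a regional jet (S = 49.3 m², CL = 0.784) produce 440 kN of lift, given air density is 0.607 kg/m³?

v = 194 m/s

L = ½ρv²S·CL ⇒ v = √(2L/(ρ·S·CL))
v = √(2 × 4.4×10^5 / (0.607 × 49.3 × 0.784)) = √37510 = 194 m/s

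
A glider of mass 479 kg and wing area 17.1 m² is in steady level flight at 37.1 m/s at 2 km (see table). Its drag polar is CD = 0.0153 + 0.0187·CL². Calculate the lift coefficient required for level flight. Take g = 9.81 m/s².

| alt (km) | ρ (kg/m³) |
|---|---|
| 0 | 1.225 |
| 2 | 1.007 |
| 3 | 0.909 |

CL = 0.397

At 2 km, from the table: ρ = 1.007 kg/m³.
In steady level flight, lift balances weight: W = mg = 479 × 9.81 = 4699 N.
q = ½ρv² = ½ × 1.007 × 37.1² = 693 Pa.
Required CL = L/(qS) = 4699/(693·17.1) = 0.3965.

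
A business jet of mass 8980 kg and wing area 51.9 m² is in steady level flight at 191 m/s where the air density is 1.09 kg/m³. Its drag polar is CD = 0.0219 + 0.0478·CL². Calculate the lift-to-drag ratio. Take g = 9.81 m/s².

L/D = 3.84

Weight W = mg = 8980 × 9.81 = 88094 N; in level flight L = W.
q = ½ρv² = ½ × 1.09 × 191² = 19880 Pa.
CL = 2W/(ρv²S) = 2×88094/(1.09×191²×51.9) = 0.08537.
CD = 0.0219 + 0.0478 × 0.08537² = 0.02225.
L/D = CL/CD = 0.08537 / 0.02225 = 3.84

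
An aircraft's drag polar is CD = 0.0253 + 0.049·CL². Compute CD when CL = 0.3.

CD = 0.0297

CD = 0.0253 + 0.049 × 0.3² = 0.0253 + 0.00441 = 0.0297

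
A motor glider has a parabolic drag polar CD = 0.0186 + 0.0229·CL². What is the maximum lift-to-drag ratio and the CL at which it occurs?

For CD = CD0 + K·CL², (L/D)max occurs at CL* = √(CD0/K) and equals 1/(2√(K·CD0)).
(L/D)max = 1/(2√(0.0229 × 0.0186)) = 1/(2 × 0.02064) = 24.2
CL* = √(0.0186/0.0229) = 0.901

(L/D)max = 24.2, at CL = 0.901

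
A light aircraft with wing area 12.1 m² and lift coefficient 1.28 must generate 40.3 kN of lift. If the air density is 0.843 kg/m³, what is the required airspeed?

L = ½ρv²S·CL ⇒ v = √(2L/(ρ·S·CL))
v = √(2 × 40300 / (0.843 × 12.1 × 1.28)) = √6173 = 78.6 m/s

v = 78.6 m/s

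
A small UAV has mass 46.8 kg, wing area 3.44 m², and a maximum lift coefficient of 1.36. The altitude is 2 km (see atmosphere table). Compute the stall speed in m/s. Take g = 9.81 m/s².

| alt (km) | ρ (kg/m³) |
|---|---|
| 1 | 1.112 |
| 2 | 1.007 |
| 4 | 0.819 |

At 2 km, from the table: ρ = 1.007 kg/m³.
At stall, lift equals weight: L = W = m·g = 46.8 × 9.81 = 459.1 N.
From L = ½ρV²S·CL,max = W: V_stall = √(2W/(ρSCL,max)) = √(2·459.1/(1.007·3.44·1.36))
V_stall = √194.9 = 14 m/s

V_stall = 14 m/s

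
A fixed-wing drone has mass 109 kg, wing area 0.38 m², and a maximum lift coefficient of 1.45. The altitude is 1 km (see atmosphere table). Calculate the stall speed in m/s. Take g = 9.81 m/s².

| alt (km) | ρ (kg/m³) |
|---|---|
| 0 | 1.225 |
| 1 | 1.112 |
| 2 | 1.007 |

At 1 km, from the table: ρ = 1.112 kg/m³.
Stall occurs when L = W at CL,max. W = mg = 109 × 9.81 = 1069 N.
From L = ½ρV²S·CL,max = W: V_stall = √(2W/(ρSCL,max)) = √(2·1069/(1.112·0.38·1.45))
V_stall = √3490 = 59.1 m/s

V_stall = 59.1 m/s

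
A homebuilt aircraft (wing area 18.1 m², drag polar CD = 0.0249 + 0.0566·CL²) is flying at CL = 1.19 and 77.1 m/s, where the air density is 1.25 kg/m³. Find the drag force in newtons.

CD = 0.0249 + 0.0566 × 1.19² = 0.1051
D = ½ρv²S·CD = ½ × 1.25 × 77.1² × 18.1 × 0.1051 = 7060 N

D = 7060 N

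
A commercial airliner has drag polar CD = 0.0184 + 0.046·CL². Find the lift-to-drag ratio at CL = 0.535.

L/D = 16.9

CD = 0.0184 + 0.046 × 0.535² = 0.03157
L/D = CL/CD = 0.535 / 0.03157 = 16.9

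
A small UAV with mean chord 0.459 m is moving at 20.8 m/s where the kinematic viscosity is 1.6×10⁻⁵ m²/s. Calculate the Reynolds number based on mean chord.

Re = 5.97×10^5

Re = v·c/ν = 20.8 × 0.459 / (1.6×10⁻⁵) = 5.97×10^5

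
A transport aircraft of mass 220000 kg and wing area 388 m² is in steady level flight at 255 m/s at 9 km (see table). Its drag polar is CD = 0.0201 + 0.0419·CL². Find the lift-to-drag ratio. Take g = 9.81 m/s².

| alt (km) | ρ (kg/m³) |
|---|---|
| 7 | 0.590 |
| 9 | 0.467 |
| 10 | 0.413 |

L/D = 14.2

At 9 km, from the table: ρ = 0.467 kg/m³.
Weight W = mg = 220000 × 9.81 = 2.1582×10^6 N; in level flight L = W.
Dynamic pressure q = 0.5 × 0.467 × 255² = 15180 Pa.
CL = W/(q·S) = 2.1582×10^6 / (15180 × 388) = 0.3663.
CD = 0.0201 + 0.0419 × 0.3663² = 0.02572.
L/D = CL/CD = 0.3663 / 0.02572 = 14.2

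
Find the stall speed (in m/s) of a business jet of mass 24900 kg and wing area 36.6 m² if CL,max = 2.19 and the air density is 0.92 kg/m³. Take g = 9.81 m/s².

Stall occurs when L = W at CL,max. W = mg = 24900 × 9.81 = 2.443×10^5 N.
V_stall = √(2W/(ρ·S·CL,max)) = √(2 × 2.443×10^5 / (0.92 × 36.6 × 2.19))
V_stall = √6625 = 81.4 m/s

V_stall = 81.4 m/s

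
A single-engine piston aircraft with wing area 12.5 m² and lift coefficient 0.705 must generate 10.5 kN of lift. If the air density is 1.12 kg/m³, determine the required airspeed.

v = 46.1 m/s

L = ½ρv²S·CL ⇒ v = √(2L/(ρ·S·CL))
v = √(2 × 10500 / (1.12 × 12.5 × 0.705)) = √2128 = 46.1 m/s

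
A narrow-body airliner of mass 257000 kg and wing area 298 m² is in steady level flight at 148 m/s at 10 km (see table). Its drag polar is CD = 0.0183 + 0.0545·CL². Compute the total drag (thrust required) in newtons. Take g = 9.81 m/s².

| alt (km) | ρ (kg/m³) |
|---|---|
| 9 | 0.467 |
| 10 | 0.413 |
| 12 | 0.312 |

At 10 km, from the table: ρ = 0.413 kg/m³.
In steady level flight, lift balances weight: W = mg = 257000 × 9.81 = 2.5212×10^6 N.
Dynamic pressure q = 0.5 × 0.413 × 148² = 4523 Pa.
CL = 2W/(ρv²S) = 2×2.5212×10^6/(0.413×148²×298) = 1.87.
CD = 0.0183 + 0.0545 × 1.87² = 0.209.
D = q·S·CD = 4523 × 298 × 0.209 = 2.817×10^5 N

D = 2.82×10^5 N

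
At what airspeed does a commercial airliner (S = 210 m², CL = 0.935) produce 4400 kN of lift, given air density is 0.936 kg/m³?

L = ½ρv²S·CL ⇒ v = √(2L/(ρ·S·CL))
v = √(2 × 4.4×10^6 / (0.936 × 210 × 0.935)) = √47880 = 219 m/s

v = 219 m/s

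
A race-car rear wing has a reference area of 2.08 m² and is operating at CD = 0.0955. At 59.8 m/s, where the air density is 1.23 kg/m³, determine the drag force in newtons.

D = 437 N

Dynamic pressure q = ½ρv² = ½ × 1.23 × 59.8² = 2199 Pa.
D = q·S·CD = 2199 × 2.08 × 0.0955 = 437 N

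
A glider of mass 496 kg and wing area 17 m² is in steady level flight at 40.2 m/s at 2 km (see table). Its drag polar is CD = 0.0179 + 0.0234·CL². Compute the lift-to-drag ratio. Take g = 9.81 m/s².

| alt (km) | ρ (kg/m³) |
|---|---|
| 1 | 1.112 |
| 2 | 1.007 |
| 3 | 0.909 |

L/D = 16.9

At 2 km, from the table: ρ = 1.007 kg/m³.
Level flight ⇒ L = W = m·g = 496 × 9.81 = 4865.8 N.
q = ½ρv² = ½ × 1.007 × 40.2² = 813.7 Pa.
CL = 2W/(ρv²S) = 2×4865.8/(1.007×40.2²×17) = 0.3518.
CD = 0.0179 + 0.0234 × 0.3518² = 0.0208.
L/D = CL/CD = 0.3518 / 0.0208 = 16.9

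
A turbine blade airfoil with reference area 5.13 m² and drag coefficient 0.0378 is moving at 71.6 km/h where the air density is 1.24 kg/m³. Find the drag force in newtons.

Convert speed: v = 71.6 km/h ÷ 3.6 = 19.89 m/s.
D = ½ρv²S·CD = ½ × 1.24 × 19.89² × 5.13 × 0.0378 = 47.6 N

D = 47.6 N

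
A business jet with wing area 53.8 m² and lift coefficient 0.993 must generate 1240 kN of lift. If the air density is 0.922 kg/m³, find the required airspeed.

v = 224 m/s

L = ½ρv²S·CL ⇒ v = √(2L/(ρ·S·CL))
v = √(2 × 1.24×10^6 / (0.922 × 53.8 × 0.993)) = √50350 = 224 m/s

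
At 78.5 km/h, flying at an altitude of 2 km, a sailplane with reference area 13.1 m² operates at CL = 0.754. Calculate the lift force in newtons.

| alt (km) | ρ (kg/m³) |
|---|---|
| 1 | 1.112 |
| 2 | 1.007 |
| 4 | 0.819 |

At 2 km, from the table: ρ = 1.007 kg/m³.
Convert speed: v = 78.5 km/h ÷ 3.6 = 21.81 m/s.
Dynamic pressure q = ½ρv² = ½ × 1.007 × 21.81² = 239.4 Pa.
L = q·S·CL = 239.4 × 13.1 × 0.754 = 2360 N

L = 2360 N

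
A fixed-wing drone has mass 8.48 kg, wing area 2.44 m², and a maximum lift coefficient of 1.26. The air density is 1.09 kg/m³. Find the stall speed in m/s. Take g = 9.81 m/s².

V_stall = 7.05 m/s

Stall occurs when L = W at CL,max. W = mg = 8.48 × 9.81 = 83.19 N.
From L = ½ρV²S·CL,max = W: V_stall = √(2W/(ρSCL,max)) = √(2·83.19/(1.09·2.44·1.26))
V_stall = √49.65 = 7.05 m/s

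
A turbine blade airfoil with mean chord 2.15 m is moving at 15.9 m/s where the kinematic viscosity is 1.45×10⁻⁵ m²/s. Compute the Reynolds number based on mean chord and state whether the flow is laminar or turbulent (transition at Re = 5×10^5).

Re = 2.36×10^6 (turbulent)

Re = v·c/ν = 15.9 × 2.15 / (1.45×10⁻⁵) = 2.36×10^6
Since 2.36×10^6 > 5×10^5, the flow is turbulent.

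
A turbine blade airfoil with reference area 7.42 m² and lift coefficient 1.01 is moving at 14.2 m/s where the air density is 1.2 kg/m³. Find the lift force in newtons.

L = 907 N

Dynamic pressure q = ½ρv² = ½ × 1.2 × 14.2² = 121 Pa.
L = q·S·CL = 121 × 7.42 × 1.01 = 907 N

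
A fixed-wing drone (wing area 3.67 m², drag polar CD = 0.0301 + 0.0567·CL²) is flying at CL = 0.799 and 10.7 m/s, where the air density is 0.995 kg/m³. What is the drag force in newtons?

CD = 0.0301 + 0.0567 × 0.799² = 0.0663
D = ½ρv²S·CD = ½ × 0.995 × 10.7² × 3.67 × 0.0663 = 13.9 N

D = 13.9 N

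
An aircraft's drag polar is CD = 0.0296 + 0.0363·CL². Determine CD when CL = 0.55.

CD = 0.0406

CD = 0.0296 + 0.0363 × 0.55² = 0.0296 + 0.01098 = 0.0406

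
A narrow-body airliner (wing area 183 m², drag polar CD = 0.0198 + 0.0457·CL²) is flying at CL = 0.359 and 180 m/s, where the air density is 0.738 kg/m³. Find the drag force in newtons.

D = 56200 N

CD = 0.0198 + 0.0457 × 0.359² = 0.02569
D = ½ρv²S·CD = ½ × 0.738 × 180² × 183 × 0.02569 = 56200 N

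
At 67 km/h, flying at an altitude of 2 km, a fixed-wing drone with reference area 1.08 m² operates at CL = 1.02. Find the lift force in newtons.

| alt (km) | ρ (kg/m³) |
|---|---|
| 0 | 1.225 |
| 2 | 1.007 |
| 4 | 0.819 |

L = 192 N

At 2 km, from the table: ρ = 1.007 kg/m³.
Convert speed: v = 67 km/h ÷ 3.6 = 18.61 m/s.
Dynamic pressure q = ½ρv² = ½ × 1.007 × 18.61² = 174.4 Pa.
L = q·S·CL = 174.4 × 1.08 × 1.02 = 192 N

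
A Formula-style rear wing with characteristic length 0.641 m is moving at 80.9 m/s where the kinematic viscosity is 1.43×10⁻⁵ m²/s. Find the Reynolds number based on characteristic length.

Re = 3.63×10^6

Re = v·c/ν = 80.9 × 0.641 / (1.43×10⁻⁵) = 3.63×10^6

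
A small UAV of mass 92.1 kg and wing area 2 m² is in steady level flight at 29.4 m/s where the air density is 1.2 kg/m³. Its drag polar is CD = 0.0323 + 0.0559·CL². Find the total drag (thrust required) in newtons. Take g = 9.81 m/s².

Weight W = mg = 92.1 × 9.81 = 903.5 N; in level flight L = W.
q = ½ρv² = ½ × 1.2 × 29.4² = 518.6 Pa.
CL = W/(q·S) = 903.5 / (518.6 × 2) = 0.8711.
CD = 0.0323 + 0.0559 × 0.8711² = 0.07471.
D = q·S·CD = 518.6 × 2 × 0.07471 = 77.5 N

D = 77.5 N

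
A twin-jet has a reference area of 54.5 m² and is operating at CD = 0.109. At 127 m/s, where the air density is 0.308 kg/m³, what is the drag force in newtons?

D = 14800 N

Dynamic pressure q = ½ρv² = ½ × 0.308 × 127² = 2484 Pa.
D = q·S·CD = 2484 × 54.5 × 0.109 = 14800 N ≈ 14.8 kN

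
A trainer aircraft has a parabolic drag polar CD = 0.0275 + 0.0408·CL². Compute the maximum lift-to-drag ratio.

(L/D)max = 14.9

For CD = CD0 + K·CL², (L/D)max occurs at CL* = √(CD0/K) and equals 1/(2√(K·CD0)).
(L/D)max = 1/(2√(0.0408 × 0.0275)) = 1/(2 × 0.0335) = 14.9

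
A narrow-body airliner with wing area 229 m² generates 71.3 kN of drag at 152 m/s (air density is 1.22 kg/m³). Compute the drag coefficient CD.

From D = ½ρv²S·CD, rearranging gives CD = 2D/(ρv²S).
CD = 2 × 71300 / (1.22 × 152² × 229) = 0.0221

CD = 0.0221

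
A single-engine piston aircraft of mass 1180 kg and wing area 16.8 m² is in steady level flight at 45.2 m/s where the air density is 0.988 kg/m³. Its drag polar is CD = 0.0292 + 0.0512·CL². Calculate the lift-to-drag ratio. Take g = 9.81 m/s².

Weight W = mg = 1180 × 9.81 = 11576 N; in level flight L = W.
Dynamic pressure q = 0.5 × 0.988 × 45.2² = 1009 Pa.
CL = 2W/(ρv²S) = 2×11576/(0.988×45.2²×16.8) = 0.6827.
CD = 0.0292 + 0.0512 × 0.6827² = 0.05306.
L/D = CL/CD = 0.6827 / 0.05306 = 12.9

L/D = 12.9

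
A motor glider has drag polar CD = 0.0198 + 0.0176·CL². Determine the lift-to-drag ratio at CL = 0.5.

L/D = 20.7

CD = 0.0198 + 0.0176 × 0.5² = 0.0242
L/D = CL/CD = 0.5 / 0.0242 = 20.7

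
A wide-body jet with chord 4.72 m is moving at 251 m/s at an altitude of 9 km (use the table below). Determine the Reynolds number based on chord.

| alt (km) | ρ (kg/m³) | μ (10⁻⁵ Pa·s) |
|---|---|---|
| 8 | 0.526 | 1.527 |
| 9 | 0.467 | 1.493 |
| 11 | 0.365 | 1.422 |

At 9 km, from the table: ρ = 0.467 kg/m³, μ = 1.493×10⁻⁵ Pa·s.
Re = ρ·v·c/μ = 0.467 × 251 × 4.72 / (1.493×10⁻⁵) = 3.71×10^7

Re = 3.71×10^7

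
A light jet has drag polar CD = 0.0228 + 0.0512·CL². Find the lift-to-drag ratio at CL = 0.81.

CD = 0.0228 + 0.0512 × 0.81² = 0.05639
L/D = CL/CD = 0.81 / 0.05639 = 14.4

L/D = 14.4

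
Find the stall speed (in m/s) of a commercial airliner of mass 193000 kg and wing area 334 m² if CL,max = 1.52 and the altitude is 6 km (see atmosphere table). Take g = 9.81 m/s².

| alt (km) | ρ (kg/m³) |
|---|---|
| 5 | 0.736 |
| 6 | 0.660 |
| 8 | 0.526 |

V_stall = 106 m/s

At 6 km, from the table: ρ = 0.660 kg/m³.
Stall occurs when L = W at CL,max. W = mg = 193000 × 9.81 = 1.893×10^6 N.
V_stall = √(2W/(ρ·S·CL,max)) = √(2 × 1.893×10^6 / (0.66 × 334 × 1.52))
V_stall = √11300 = 106 m/s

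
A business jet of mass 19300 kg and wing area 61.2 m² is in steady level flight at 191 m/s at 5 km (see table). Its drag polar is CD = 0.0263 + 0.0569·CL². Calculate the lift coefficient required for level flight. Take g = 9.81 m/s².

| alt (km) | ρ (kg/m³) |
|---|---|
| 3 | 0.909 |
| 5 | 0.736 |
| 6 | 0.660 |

CL = 0.23

At 5 km, from the table: ρ = 0.736 kg/m³.
In steady level flight, lift balances weight: W = mg = 19300 × 9.81 = 1.8933×10^5 N.
q = ½ρv² = ½ × 0.736 × 191² = 13430 Pa.
CL = W/(q·S) = 1.8933×10^5 / (13430 × 61.2) = 0.2304.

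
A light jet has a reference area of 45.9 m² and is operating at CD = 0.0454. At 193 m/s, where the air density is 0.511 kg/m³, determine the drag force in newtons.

D = ½ρv²S·CD = ½ × 0.511 × 193² × 45.9 × 0.0454 = 19800 N ≈ 19.8 kN

D = 19800 N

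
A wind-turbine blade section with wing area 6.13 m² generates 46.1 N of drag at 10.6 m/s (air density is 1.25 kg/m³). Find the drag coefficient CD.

From D = ½ρv²S·CD, rearranging gives CD = 2D/(ρv²S).
CD = 2 × 46.1 / (1.25 × 10.6² × 6.13) = 0.107

CD = 0.107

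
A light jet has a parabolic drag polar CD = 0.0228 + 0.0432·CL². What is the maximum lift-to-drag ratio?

(L/D)max = 15.9

For CD = CD0 + K·CL², (L/D)max occurs at CL* = √(CD0/K) and equals 1/(2√(K·CD0)).
(L/D)max = 1/(2√(0.0432 × 0.0228)) = 1/(2 × 0.03138) = 15.9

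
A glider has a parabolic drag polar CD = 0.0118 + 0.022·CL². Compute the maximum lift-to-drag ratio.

For CD = CD0 + K·CL², (L/D)max occurs at CL* = √(CD0/K) and equals 1/(2√(K·CD0)).
(L/D)max = 1/(2√(0.022 × 0.0118)) = 1/(2 × 0.01611) = 31

(L/D)max = 31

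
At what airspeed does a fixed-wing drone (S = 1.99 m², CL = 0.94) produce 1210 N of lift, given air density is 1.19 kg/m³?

L = ½ρv²S·CL ⇒ v = √(2L/(ρ·S·CL))
v = √(2 × 1210 / (1.19 × 1.99 × 0.94)) = √1087 = 33 m/s

v = 33 m/s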